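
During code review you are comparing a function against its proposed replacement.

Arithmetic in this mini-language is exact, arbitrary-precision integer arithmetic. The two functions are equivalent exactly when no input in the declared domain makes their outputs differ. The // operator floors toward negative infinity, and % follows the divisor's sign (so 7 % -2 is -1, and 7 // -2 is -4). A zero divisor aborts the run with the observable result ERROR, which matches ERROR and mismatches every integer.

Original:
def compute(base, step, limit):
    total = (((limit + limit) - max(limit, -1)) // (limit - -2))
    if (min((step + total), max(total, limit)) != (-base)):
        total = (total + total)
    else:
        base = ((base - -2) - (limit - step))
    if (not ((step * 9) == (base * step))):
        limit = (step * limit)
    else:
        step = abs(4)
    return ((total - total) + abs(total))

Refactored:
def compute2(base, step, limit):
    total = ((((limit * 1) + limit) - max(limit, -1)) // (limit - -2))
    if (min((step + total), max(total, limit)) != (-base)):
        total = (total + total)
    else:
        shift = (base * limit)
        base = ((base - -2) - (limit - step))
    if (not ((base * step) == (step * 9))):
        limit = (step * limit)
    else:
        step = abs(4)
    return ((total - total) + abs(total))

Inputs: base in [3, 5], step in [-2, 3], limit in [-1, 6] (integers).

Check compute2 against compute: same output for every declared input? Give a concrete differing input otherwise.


Differences: constant usage differs, arithmetic usage differs, statement counts differ, local variable names differ — yet all 144 inputs agree.
verdict: equivalent


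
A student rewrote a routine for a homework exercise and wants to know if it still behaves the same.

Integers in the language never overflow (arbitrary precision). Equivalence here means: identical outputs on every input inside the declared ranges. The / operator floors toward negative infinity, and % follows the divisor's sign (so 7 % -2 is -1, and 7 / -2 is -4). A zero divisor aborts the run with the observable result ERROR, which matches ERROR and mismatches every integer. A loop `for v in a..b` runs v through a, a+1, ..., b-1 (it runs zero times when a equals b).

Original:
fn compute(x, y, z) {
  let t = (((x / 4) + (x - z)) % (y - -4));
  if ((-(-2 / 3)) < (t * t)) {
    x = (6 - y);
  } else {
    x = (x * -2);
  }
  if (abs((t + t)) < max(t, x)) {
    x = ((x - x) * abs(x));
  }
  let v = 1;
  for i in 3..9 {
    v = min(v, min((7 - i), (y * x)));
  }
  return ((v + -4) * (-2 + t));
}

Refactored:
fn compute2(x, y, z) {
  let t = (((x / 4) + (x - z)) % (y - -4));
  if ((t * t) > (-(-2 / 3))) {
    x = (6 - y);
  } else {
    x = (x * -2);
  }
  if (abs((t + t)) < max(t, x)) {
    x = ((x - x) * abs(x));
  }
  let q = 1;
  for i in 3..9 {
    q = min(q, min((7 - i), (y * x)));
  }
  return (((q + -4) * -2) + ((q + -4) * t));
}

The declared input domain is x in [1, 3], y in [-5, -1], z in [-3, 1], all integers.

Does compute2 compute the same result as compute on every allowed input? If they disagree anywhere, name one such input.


Equivalent — the differences include comparison usage differs, and local variable names differ, and arithmetic usage differs, and constant usage differs, yet no declared input distinguishes the two.
As a probe, take x=3, y=-4, z=-1: compute runs hits division by zero so the output is ERROR; compute2 runs hits division by zero so the output is ERROR; both end at ERROR.
Checked all 75 inputs in the declared domain: the outputs agree on every one.
verdict: equivalent


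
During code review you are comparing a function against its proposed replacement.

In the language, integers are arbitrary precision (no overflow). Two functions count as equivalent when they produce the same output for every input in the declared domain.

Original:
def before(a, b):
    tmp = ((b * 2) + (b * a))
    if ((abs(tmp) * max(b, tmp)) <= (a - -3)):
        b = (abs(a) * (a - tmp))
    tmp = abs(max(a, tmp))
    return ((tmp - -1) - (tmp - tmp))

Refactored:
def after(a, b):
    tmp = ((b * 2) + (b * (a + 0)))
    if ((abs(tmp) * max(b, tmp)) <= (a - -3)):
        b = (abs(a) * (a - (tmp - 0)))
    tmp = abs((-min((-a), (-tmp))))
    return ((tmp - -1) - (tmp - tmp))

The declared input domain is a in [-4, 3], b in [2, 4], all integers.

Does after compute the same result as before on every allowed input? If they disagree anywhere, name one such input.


Although constant usage differs; also arithmetic usage differs; also min/max/abs usage differs, 24/24 inputs agree.
verdict: equivalent


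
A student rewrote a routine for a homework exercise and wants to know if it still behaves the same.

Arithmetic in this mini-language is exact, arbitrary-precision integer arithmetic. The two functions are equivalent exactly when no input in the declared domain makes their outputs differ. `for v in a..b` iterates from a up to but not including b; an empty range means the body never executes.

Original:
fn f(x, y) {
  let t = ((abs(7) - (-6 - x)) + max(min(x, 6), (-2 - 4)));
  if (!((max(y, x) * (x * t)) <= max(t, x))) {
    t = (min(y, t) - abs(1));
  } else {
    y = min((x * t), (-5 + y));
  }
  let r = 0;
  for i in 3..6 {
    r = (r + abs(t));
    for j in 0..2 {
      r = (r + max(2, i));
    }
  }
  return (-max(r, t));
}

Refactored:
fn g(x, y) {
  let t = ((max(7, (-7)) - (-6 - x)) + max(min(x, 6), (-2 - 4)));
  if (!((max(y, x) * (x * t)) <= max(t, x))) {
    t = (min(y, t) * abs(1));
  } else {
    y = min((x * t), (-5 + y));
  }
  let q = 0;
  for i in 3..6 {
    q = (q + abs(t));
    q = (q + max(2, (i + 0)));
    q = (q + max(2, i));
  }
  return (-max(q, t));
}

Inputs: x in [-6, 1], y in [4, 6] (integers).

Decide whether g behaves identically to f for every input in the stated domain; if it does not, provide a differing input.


The rewrite breaks on x=1, y=4, where the results are -33 and -36.
f: t becomes 15; next (!((max(y, x) * (x * t)) <= max(t, x))) evaluates to true; next t becomes 3; next r becomes 0; next at i=3:; next r becomes 3; next at j=0:; next r becomes 6; next at j=1:; next r becomes 9; next at i=4:; next r becomes 12; next at j=0:; next r becomes 16; next at j=1:; next r becomes 20; next at i=5:; next r becomes 23; next at j=0:; next r becomes 28; next at j=1:; next r becomes 33; next final value -33
g: t becomes 15; next (!((max(y, x) * (x * t)) <= max(t, x))) evaluates to true; next t becomes 4; next q becomes 0; next at i=3:; next q becomes 4; next q becomes 7; next q becomes 10; next at i=4:; next q becomes 14; next q becomes 18; next q becomes 22; next at i=5:; next q becomes 26; next q becomes 31; next q becomes 36; next final value -36
verdict: not equivalent; witness: x=1, y=4


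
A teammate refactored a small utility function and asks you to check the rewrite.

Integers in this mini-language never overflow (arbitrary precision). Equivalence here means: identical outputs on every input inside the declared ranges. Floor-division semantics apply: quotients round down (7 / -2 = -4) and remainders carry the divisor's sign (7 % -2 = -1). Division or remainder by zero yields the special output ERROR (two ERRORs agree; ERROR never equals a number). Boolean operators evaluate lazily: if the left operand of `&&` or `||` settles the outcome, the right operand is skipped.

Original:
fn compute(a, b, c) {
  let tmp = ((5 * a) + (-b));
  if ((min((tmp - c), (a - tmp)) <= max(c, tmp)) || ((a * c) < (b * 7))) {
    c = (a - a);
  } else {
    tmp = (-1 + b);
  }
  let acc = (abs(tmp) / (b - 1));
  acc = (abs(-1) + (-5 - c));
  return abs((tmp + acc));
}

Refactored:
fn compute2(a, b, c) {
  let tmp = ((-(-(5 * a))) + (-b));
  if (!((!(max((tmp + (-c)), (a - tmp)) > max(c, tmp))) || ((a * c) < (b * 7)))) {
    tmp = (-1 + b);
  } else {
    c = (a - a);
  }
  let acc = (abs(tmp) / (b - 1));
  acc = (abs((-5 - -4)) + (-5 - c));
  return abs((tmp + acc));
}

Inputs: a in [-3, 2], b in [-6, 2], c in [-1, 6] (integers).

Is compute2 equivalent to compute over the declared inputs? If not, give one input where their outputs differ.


Not equivalent: a=-3, b=-6, c=-1 separates them (13 vs 10).
compute: tmp becomes -9; next ((min((tmp - c), (a - tmp)) <= max(c, tmp)) || ((a * c) < (b * 7))) evaluates to true; next c becomes 0; next acc becomes -2; next acc becomes -4; next final value 13
compute2: tmp becomes -9; next (!((!(max((tmp + (-c)), (a - tmp)) > max(c, tmp))) || ((a * c) < (b * 7)))) evaluates to true; next tmp becomes -7; next acc becomes -1; next acc becomes -3; next final value 10
verdict: not equivalent; witness: a=-3, b=-6, c=-1


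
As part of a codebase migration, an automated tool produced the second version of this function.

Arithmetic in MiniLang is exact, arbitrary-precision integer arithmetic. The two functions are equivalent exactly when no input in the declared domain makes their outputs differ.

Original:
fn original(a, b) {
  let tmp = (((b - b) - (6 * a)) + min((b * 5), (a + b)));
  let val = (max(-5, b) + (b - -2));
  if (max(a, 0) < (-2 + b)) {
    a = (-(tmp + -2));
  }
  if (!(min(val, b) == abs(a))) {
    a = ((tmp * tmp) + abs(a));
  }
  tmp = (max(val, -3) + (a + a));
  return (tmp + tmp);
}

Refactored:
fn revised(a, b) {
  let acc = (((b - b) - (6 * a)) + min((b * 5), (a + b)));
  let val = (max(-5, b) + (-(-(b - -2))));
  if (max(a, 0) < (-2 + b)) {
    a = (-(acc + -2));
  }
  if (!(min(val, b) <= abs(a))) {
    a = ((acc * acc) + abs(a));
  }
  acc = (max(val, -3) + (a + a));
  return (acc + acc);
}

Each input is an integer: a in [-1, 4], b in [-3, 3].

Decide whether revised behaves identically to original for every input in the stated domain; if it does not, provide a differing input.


The rewrite breaks on a=-1, b=-3, where the results are 322 and -10.
original: tmp = -9; val = -4; (max(a, 0) < (-2 + b)) -> false; (!(min(val, b) == abs(a))) -> true; a = 82; tmp = 161; return 322
revised: acc = -9; val = -4; (max(a, 0) < (-2 + b)) -> false; (!(min(val, b) <= abs(a))) -> false; acc = -5; return -10
verdict: not equivalent; witness: a=-1, b=-3


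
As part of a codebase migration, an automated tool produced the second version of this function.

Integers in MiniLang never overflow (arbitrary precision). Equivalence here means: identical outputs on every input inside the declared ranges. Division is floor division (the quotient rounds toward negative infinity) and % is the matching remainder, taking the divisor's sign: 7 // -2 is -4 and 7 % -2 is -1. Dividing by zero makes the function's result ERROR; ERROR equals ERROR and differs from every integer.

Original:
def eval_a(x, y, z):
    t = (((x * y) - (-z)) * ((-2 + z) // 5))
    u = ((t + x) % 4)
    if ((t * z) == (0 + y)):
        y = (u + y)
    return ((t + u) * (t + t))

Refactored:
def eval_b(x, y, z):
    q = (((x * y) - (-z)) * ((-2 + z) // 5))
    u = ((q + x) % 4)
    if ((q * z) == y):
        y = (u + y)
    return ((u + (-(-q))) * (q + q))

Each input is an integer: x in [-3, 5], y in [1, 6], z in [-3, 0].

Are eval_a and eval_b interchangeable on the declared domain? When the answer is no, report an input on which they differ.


Side by side, the visible changes include: local variable names differ; also arithmetic usage differs; also constant usage differs.
Tracing x=-1, y=5, z=-1: eval_a: t=6, then u=1, then ((t * z) == (0 + y)) is false, then returns 84 | eval_b: q=6, then u=1, then ((q * z) == y) is false, then returns 84 — matching result 84.
Checked all 216 inputs in the declared domain: the outputs agree on every one.
verdict: equivalent


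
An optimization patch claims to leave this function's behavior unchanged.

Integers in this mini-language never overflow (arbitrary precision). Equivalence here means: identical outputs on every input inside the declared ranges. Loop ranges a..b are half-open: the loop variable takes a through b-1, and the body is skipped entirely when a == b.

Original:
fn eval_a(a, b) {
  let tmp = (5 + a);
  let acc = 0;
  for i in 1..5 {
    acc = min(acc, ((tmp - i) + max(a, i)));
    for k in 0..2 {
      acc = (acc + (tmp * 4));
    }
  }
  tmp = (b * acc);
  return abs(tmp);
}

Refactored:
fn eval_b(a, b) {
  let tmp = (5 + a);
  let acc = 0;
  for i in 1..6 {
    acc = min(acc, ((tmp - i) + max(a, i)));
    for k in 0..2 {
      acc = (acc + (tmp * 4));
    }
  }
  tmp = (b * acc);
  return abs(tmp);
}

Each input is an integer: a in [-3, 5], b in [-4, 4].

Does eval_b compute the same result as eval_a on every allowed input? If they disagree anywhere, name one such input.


Input a=5, b=-4: 364 from eval_a versus 360 from eval_b.
verdict: not equivalent; witness: a=5, b=-4


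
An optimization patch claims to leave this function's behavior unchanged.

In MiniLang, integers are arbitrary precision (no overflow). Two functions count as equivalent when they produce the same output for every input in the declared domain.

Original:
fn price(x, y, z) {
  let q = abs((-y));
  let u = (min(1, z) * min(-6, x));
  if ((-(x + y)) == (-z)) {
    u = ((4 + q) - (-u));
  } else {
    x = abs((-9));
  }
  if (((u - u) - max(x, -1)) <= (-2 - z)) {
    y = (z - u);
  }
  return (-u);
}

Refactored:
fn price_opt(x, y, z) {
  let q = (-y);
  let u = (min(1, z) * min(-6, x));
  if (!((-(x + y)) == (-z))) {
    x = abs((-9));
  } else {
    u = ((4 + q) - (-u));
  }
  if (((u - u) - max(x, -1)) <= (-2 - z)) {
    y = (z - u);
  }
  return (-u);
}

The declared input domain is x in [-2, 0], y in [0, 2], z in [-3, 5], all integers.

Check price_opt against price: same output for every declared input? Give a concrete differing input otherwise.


Evaluate both at x=-2, y=1, z=-1.
price: q := 1 | u := 6 | ((-(x + y)) == (-z)): true | u := 11 | (((u - u) - max(x, -1)) <= (-2 - z)): false | result -11
price_opt: q := -1 | u := 6 | (!((-(x + y)) == (-z))): false | u := 9 | (((u - u) - max(x, -1)) <= (-2 - z)): false | result -9
-11 and -9 differ, so these are not the same function on this domain.
verdict: not equivalent; witness: x=-2, y=1, z=-1


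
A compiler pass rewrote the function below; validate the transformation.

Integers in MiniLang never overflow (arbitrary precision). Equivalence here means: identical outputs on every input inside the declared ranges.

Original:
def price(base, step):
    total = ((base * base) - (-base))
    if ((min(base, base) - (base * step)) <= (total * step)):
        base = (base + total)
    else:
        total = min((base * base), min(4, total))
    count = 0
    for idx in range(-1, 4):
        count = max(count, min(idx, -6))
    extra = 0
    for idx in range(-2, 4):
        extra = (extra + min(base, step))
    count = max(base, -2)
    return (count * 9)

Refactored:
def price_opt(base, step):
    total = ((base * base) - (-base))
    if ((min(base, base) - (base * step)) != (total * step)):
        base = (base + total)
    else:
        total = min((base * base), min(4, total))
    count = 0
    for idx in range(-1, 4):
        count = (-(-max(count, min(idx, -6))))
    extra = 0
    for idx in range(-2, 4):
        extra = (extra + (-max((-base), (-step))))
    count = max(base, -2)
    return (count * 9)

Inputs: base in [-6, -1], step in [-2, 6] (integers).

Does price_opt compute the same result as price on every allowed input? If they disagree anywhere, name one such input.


The rewrite breaks on base=-6, step=-2, where the results are -18 and 216.
price: total becomes 30; next ((min(base, base) - (base * step)) <= (total * step)) evaluates to false; next total becomes 4; next count becomes 0; next at idx=-1:; next count becomes 0; next at idx=0:; next count becomes 0; next at idx=1:; next count becomes 0; next at idx=2:; next count becomes 0; next at idx=3:; next count becomes 0; next extra becomes 0; next at idx=-2:; next extra becomes -6; next at idx=-1:; next extra becomes -12; next at idx=0:; next extra becomes -18; next at idx=1:; next extra becomes -24; next at idx=2:; next extra becomes -30; next at idx=3:; next extra becomes -36; next count becomes -2; next final value -18
price_opt: total becomes 30; next ((min(base, base) - (base * step)) != (total * step)) evaluates to true; next base becomes 24; next count becomes 0; next at idx=-1:; next count becomes 0; next at idx=0:; next count becomes 0; next at idx=1:; next count becomes 0; next at idx=2:; next count becomes 0; next at idx=3:; next count becomes 0; next extra becomes 0; next at idx=-2:; next extra becomes -2; next at idx=-1:; next extra becomes -4; next at idx=0:; next extra becomes -6; next at idx=1:; next extra becomes -8; next at idx=2:; next extra becomes -10; next at idx=3:; next extra becomes -12; next count becomes 24; next final value 216
verdict: not equivalent; witness: base=-6, step=-2


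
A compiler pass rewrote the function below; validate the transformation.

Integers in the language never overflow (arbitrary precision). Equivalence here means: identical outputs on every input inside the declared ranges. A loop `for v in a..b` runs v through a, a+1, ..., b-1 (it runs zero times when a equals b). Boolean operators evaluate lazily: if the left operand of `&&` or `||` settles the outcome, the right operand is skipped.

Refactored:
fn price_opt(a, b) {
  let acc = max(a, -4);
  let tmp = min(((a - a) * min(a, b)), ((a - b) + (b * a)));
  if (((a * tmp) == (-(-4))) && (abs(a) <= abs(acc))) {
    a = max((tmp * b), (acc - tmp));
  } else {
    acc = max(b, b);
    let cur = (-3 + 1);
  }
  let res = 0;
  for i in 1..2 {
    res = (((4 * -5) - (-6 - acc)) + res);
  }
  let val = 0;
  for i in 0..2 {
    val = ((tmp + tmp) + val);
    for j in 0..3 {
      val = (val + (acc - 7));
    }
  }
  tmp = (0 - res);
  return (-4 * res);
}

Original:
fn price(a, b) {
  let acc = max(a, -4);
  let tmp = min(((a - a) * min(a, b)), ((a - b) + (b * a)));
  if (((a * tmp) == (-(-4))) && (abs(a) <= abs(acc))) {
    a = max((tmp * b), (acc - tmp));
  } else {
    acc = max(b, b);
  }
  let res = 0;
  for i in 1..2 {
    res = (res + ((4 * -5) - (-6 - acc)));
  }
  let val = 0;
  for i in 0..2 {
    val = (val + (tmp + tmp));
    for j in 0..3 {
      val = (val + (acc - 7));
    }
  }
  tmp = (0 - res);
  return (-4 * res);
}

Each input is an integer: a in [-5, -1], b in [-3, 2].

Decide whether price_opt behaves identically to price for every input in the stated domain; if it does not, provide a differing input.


Equivalent — the differences include arithmetic usage differs, plus local variable names differ, plus statement counts differ, plus constant usage differs, yet no declared input distinguishes the two.
As a probe, take a=-4, b=-1: price runs acc=-4, then tmp=0, then (((a * tmp) == (-(-4))) && (abs(a) <= abs(acc))) is false, then acc=-1, then res=0, then (i=1), then res=-15, then val=0, then (i=0), then val=0, then (j=0), then val=-8, then (j=1), then val=-16, then (j=2), then val=-24, then (i=1), then val=-24, then (j=0), then val=-32, then (j=1), then val=-40, then (j=2), then val=-48, then tmp=15, then returns 60; price_opt runs acc=-4, then tmp=0, then (((a * tmp) == (-(-4))) && (abs(a) <= abs(acc))) is false, then acc=-1, then cur=-2, then res=0, then (i=1), then res=-15, then val=0, then (i=0), then val=0, then (j=0), then val=-8, then (j=1), then val=-16, then (j=2), then val=-24, then (i=1), then val=-24, then (j=0), then val=-32, then (j=1), then val=-40, then (j=2), then val=-48, then tmp=15, then returns 60; both end at 60.
An exhaustive pass over the 30 declared inputs shows identical outputs.
verdict: equivalent


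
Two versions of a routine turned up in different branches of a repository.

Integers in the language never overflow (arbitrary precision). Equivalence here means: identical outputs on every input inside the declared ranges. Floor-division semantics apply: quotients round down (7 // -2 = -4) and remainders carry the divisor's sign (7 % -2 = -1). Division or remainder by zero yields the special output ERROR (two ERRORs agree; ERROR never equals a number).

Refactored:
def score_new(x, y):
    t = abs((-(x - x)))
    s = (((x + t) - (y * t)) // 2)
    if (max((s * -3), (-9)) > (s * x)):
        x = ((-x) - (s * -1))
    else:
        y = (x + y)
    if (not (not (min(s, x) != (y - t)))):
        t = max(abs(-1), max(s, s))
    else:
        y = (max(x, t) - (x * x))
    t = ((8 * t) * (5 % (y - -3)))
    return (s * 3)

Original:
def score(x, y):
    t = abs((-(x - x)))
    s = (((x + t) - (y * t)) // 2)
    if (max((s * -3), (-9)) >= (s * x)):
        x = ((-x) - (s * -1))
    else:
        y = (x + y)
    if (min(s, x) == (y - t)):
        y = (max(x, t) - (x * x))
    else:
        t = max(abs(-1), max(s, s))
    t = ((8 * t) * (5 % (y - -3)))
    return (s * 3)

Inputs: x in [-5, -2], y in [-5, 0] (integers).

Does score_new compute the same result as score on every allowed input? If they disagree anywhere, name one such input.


Run the pair on x=-3, y=-3.
score: t becomes 0; next s becomes -2; next (max((s * -3), (-9)) >= (s * x)) evaluates to true; next x becomes 1; next (min(s, x) == (y - t)) evaluates to false; next t becomes 1; next hits division by zero so the output is ERROR
score_new: t becomes 0; next s becomes -2; next (max((s * -3), (-9)) > (s * x)) evaluates to false; next y becomes -6; next (not (not (min(s, x) != (y - t)))) evaluates to true; next t becomes 1; next t becomes -8; next final value -6
ERROR and -6 differ, so these are not the same function on this domain.
verdict: not equivalent; witness: x=-3, y=-3


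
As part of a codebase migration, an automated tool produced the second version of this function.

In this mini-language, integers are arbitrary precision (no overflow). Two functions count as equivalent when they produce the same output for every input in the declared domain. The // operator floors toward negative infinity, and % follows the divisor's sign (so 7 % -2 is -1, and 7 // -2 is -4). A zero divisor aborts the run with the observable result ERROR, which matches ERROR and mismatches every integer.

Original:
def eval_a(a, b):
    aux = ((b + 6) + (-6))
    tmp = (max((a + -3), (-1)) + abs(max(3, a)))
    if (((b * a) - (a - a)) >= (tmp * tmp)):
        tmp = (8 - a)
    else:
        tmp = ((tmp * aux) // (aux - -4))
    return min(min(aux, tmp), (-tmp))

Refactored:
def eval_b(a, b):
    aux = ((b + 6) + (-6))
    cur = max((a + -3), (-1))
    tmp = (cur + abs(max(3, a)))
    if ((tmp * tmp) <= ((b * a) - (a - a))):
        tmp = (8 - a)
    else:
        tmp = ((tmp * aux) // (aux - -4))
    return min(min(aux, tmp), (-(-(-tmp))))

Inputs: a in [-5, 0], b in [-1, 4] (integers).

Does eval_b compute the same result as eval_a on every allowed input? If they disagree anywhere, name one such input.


The two versions differ — the changes include statement counts differ; and local variable names differ; and comparison usage differs.
Tracing a=-2, b=4: eval_a: aux becomes 4; next tmp becomes 2; next (((b * a) - (a - a)) >= (tmp * tmp)) evaluates to false; next tmp becomes 1; next final value -1 | eval_b: aux becomes 4; next cur becomes -1; next tmp becomes 2; next ((tmp * tmp) <= ((b * a) - (a - a))) evaluates to false; next tmp becomes 1; next final value -1 — matching result -1.
Sweeping the whole domain (36 inputs) finds no disagreement.
verdict: equivalent


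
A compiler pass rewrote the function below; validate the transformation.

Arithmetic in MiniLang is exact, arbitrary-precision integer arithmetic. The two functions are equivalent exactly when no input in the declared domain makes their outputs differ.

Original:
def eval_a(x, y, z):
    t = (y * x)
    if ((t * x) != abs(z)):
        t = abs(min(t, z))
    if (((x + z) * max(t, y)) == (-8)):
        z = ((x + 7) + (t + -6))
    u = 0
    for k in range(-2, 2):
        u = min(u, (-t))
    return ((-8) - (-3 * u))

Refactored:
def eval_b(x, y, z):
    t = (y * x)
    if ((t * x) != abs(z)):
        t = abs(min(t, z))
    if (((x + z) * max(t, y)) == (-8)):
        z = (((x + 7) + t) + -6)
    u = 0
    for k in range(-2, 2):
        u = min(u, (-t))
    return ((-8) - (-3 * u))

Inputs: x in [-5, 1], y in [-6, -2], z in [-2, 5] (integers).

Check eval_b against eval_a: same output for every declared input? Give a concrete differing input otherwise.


Equivalent — the differences include same computation, different form, yet no declared input distinguishes the two.
Tracing x=-4, y=-4, z=1: eval_a: t := 16 | ((t * x) != abs(z)): true | t := 1 | (((x + z) * max(t, y)) == (-8)): false | u := 0 | iter k=-2: | u := -1 | iter k=-1: | u := -1 | iter k=0: | u := -1 | iter k=1: | u := -1 | result -11 | eval_b: t := 16 | ((t * x) != abs(z)): true | t := 1 | (((x + z) * max(t, y)) == (-8)): false | u := 0 | iter k=-2: | u := -1 | iter k=-1: | u := -1 | iter k=0: | u := -1 | iter k=1: | u := -1 | result -11 — matching result -11.
Sweeping the whole domain (280 inputs) finds no disagreement.
verdict: equivalent


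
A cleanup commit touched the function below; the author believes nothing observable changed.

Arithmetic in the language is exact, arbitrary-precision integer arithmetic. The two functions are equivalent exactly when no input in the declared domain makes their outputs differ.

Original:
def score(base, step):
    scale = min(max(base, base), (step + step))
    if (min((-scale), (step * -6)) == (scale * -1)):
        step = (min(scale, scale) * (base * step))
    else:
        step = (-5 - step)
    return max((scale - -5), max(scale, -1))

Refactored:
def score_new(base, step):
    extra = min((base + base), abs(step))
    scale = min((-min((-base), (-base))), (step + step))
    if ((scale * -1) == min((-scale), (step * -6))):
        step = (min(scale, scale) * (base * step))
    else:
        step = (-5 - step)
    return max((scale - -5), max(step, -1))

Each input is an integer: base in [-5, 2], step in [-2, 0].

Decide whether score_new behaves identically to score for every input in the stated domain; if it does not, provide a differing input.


There is a counterexample at base=1, step=-2: 1 on one side, 8 on the other.
score: scale = -4; (min((-scale), (step * -6)) == (scale * -1)) -> true; step = 8; return 1
score_new: extra = 2; scale = -4; ((scale * -1) == min((-scale), (step * -6))) -> true; step = 8; return 8
verdict: not equivalent; witness: base=1, step=-2


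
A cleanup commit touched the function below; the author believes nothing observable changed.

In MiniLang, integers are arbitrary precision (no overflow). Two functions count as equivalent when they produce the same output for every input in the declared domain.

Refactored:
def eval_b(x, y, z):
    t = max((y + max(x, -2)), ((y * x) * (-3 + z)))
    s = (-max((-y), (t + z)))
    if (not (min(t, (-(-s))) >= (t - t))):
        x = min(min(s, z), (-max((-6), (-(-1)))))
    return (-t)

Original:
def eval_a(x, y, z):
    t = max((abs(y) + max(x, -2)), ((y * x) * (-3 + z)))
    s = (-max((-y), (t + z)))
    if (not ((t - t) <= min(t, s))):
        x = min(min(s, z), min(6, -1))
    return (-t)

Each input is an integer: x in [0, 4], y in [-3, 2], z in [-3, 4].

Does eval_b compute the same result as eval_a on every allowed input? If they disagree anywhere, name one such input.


There is a counterexample at x=0, y=-3, z=-3: -3 on one side, 0 on the other.
eval_a: t := 3 | s := -3 | (not ((t - t) <= min(t, s))): true | x := -3 | result -3
eval_b: t := 0 | s := -3 | (not (min(t, (-(-s))) >= (t - t))): true | x := -3 | result 0
verdict: not equivalent; witness: x=0, y=-3, z=-3


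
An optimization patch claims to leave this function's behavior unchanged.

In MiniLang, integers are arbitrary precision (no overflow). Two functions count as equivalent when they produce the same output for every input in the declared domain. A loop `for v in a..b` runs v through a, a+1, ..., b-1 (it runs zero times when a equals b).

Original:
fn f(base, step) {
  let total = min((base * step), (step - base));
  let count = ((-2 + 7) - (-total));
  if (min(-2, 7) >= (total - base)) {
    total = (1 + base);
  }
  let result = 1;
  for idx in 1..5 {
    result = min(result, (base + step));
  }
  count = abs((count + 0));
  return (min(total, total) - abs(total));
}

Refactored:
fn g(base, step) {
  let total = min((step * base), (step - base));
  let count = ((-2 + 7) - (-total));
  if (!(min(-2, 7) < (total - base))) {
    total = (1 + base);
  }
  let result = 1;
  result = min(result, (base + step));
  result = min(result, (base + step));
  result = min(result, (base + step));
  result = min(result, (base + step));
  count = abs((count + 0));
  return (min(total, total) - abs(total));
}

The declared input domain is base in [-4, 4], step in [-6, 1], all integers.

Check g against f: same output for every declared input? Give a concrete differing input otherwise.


Behavior is preserved: although min/max/abs usage differs, boolean connective usage differs, arithmetic usage differs, statement counts differ, comparison usage differs, loop structure differs, local variable names differ, the outputs never diverge.
Tracing base=-2, step=-2: f: total=0, then count=5, then (min(-2, 7) >= (total - base)) is false, then result=1, then (idx=1), then result=-4, then (idx=2), then result=-4, then (idx=3), then result=-4, then (idx=4), then result=-4, then count=5, then returns 0 | g: total=0, then count=5, then (!(min(-2, 7) < (total - base))) is false, then result=1, then result=-4, then result=-4, then result=-4, then result=-4, then count=5, then returns 0 — matching result 0.
An exhaustive pass over the 72 declared inputs shows identical outputs.
verdict: equivalent


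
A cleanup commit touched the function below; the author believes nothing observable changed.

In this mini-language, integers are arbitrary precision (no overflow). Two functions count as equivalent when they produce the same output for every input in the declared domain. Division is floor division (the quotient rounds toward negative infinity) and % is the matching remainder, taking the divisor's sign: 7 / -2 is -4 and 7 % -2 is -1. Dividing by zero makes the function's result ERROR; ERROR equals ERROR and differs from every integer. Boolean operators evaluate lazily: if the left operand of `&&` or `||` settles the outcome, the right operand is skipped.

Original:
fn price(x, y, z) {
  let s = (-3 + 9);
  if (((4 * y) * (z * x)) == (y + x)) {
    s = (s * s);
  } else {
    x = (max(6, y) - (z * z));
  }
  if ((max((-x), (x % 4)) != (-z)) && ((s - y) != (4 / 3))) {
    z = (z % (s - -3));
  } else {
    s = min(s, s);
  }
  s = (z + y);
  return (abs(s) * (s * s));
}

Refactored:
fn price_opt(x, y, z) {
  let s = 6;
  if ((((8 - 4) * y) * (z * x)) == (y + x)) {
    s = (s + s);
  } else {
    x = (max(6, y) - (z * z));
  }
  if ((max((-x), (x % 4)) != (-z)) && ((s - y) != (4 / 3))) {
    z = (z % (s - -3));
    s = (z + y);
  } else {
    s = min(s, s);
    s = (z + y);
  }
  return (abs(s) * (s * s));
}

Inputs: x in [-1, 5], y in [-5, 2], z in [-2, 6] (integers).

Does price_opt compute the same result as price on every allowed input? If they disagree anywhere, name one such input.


Take x=0, y=0, z=-2.
price: s becomes 6; next (((4 * y) * (z * x)) == (y + x)) evaluates to true; next s becomes 36; next ((max((-x), (x % 4)) != (-z)) && ((s - y) != (4 / 3))) evaluates to true; next z becomes 37; next s becomes 37; next final value 50653
price_opt: s becomes 6; next ((((8 - 4) * y) * (z * x)) == (y + x)) evaluates to true; next s becomes 12; next ((max((-x), (x % 4)) != (-z)) && ((s - y) != (4 / 3))) evaluates to true; next z becomes 13; next s becomes 13; next final value 2197
50653 against 2197: the behavior changed.
verdict: not equivalent; witness: x=0, y=0, z=-2


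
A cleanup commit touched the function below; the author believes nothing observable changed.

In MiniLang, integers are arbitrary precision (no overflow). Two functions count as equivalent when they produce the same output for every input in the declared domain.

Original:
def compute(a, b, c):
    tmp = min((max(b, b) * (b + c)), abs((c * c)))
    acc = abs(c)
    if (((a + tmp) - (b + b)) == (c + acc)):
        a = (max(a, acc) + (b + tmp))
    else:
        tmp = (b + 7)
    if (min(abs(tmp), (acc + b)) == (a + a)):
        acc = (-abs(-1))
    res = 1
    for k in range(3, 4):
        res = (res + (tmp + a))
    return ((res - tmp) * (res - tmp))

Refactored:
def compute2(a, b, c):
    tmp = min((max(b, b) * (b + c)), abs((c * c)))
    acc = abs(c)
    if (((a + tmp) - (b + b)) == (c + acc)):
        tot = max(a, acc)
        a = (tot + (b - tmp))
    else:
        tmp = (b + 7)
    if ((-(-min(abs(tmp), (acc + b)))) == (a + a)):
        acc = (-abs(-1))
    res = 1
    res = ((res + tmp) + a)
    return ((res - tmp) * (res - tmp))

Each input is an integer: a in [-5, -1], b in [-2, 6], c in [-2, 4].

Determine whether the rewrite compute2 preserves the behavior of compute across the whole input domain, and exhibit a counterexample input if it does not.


There is a counterexample at a=-5, b=-1, c=-2: 25 on one side, 1 on the other.
compute: tmp = 3; acc = 2; (((a + tmp) - (b + b)) == (c + acc)) -> true; a = 4; (min(abs(tmp), (acc + b)) == (a + a)) -> false; res = 1; [k=3]; res = 8; return 25
compute2: tmp = 3; acc = 2; (((a + tmp) - (b + b)) == (c + acc)) -> true; tot = 2; a = -2; ((-(-min(abs(tmp), (acc + b)))) == (a + a)) -> false; res = 1; res = 2; return 1
verdict: not equivalent; witness: a=-5, b=-1, c=-2


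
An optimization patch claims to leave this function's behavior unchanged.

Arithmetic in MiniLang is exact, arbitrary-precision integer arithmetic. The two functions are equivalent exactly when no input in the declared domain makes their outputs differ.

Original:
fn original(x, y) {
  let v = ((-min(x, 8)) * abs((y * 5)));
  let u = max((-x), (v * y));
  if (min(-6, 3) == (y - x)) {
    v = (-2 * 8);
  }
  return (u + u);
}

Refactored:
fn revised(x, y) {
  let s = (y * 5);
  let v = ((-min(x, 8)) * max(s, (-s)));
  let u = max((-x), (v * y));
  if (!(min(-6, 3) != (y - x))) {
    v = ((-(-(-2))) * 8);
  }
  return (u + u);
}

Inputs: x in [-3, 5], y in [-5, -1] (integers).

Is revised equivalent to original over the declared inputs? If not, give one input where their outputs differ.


Equivalent — the differences include statement counts differ, plus min/max/abs usage differs, plus local variable names differ, plus comparison usage differs, plus boolean connective usage differs, yet no declared input distinguishes the two.
Tracing x=3, y=-3: original: v := -45 | u := 135 | (min(-6, 3) == (y - x)): true | v := -16 | result 270 | revised: s := -15 | v := -45 | u := 135 | (!(min(-6, 3) != (y - x))): true | v := -16 | result 270 — matching result 270.
Across all 45 domain points the two functions coincide.
verdict: equivalent


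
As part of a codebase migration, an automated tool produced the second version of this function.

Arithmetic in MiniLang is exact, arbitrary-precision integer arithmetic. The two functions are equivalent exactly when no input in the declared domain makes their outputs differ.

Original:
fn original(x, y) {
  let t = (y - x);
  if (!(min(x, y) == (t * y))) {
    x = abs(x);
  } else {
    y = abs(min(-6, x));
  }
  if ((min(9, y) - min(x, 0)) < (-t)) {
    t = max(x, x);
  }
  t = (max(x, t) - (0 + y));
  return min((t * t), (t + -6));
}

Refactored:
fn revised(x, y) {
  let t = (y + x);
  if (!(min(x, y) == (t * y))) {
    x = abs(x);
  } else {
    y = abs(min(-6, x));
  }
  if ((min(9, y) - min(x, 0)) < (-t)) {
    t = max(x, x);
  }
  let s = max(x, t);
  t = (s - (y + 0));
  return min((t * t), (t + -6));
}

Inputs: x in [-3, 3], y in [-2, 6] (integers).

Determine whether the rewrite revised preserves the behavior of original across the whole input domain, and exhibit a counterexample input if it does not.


Take x=-3, y=1.
original: t = 4; (!(min(x, y) == (t * y))) -> true; x = 3; ((min(9, y) - min(x, 0)) < (-t)) -> false; t = 3; return -3
revised: t = -2; (!(min(x, y) == (t * y))) -> true; x = 3; ((min(9, y) - min(x, 0)) < (-t)) -> true; t = 3; s = 3; t = 2; return -4
-3 against -4: the behavior changed.
verdict: not equivalent; witness: x=-3, y=1


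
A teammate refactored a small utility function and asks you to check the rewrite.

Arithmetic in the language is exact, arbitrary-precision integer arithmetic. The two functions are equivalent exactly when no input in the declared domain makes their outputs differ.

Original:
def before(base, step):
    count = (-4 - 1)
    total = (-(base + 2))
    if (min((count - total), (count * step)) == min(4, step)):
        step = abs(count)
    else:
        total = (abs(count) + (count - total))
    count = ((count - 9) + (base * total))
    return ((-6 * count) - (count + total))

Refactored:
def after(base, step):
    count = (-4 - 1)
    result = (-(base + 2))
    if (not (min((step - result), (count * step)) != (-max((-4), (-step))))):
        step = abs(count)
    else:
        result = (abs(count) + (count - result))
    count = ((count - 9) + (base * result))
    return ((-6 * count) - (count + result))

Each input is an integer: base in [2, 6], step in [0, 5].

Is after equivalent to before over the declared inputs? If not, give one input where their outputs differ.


The rewrite breaks on base=2, step=0, where the results are 38 and 158.
before: count = -5; total = -4; (min((count - total), (count * step)) == min(4, step)) -> false; total = 4; count = -6; return 38
after: count = -5; result = -4; (not (min((step - result), (count * step)) != (-max((-4), (-step))))) -> true; step = 5; count = -22; return 158
verdict: not equivalent; witness: base=2, step=0


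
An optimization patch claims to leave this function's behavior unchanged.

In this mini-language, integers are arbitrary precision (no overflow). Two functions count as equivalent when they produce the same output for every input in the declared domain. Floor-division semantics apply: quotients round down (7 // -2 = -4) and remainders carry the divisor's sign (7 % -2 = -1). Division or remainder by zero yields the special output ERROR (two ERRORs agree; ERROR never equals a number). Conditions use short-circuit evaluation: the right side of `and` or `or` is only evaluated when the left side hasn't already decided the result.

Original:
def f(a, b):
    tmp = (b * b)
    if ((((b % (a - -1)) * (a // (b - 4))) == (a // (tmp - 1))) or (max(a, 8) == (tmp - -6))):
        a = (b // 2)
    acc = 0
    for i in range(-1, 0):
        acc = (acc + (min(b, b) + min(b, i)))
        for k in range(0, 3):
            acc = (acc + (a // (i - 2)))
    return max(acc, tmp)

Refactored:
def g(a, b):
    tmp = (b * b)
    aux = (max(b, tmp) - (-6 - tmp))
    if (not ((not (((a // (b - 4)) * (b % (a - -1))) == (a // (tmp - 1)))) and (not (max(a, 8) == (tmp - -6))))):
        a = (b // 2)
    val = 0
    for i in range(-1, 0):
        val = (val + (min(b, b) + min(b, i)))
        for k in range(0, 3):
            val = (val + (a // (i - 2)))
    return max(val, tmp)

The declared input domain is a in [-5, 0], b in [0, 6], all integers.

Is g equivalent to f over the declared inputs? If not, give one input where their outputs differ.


Although local variable names differ; min/max/abs usage differs; arithmetic usage differs; statement counts differ; boolean connective usage differs; constant usage differs, 42/42 inputs agree.
verdict: equivalent


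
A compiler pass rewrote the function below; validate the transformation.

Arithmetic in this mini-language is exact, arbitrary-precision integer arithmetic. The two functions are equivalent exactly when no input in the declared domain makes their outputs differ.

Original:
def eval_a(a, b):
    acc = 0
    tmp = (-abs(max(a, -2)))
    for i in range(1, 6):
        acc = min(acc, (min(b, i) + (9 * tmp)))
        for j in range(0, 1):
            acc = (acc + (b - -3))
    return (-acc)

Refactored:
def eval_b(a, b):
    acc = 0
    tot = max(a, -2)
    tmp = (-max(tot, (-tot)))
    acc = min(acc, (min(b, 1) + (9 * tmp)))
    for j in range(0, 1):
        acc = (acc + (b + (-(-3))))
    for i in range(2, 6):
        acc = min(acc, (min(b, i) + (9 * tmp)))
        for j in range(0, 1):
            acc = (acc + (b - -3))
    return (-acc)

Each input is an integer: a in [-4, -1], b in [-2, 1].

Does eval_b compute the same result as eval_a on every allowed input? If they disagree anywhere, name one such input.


This is a faithful refactor — min/max/abs usage differs, plus statement counts differ, plus constant usage differs, plus local variable names differ, plus arithmetic usage differs, plus loop structure differs, but the computed results match everywhere.
Tracing a=-3, b=1: eval_a: acc=0, then tmp=-2, then (i=1), then acc=-17, then (j=0), then acc=-13, then (i=2), then acc=-17, then (j=0), then acc=-13, then (i=3), then acc=-17, then (j=0), then acc=-13, then (i=4), then acc=-17, then (j=0), then acc=-13, then (i=5), then acc=-17, then (j=0), then acc=-13, then returns 13 | eval_b: acc=0, then tot=-2, then tmp=-2, then acc=-17, then (j=0), then acc=-13, then (i=2), then acc=-17, then (j=0), then acc=-13, then (i=3), then acc=-17, then (j=0), then acc=-13, then (i=4), then acc=-17, then (j=0), then acc=-13, then (i=5), then acc=-17, then (j=0), then acc=-13, then returns 13 — matching result 13.
Sweeping the whole domain (16 inputs) finds no disagreement.
verdict: equivalent
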